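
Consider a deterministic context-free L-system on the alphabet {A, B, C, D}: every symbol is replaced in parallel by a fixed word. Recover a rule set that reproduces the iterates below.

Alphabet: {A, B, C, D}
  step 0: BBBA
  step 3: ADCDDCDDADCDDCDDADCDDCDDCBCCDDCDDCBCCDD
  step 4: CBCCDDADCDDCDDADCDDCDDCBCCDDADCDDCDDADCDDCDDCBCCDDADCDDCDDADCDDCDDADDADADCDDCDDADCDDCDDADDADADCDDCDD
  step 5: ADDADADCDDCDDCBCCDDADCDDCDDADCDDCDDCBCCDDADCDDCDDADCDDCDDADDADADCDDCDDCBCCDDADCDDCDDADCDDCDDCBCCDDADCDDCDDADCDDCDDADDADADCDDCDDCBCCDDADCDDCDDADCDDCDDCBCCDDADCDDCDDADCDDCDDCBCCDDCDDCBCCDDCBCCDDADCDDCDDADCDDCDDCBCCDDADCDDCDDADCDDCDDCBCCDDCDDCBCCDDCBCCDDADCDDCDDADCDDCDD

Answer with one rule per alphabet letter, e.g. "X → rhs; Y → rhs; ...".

A->CBC, B->D, C->AD, D->CDD

  step 4 ⇒ step 5: CBCCDDADCDDCDDADCDDCDDCBCCDDADCDDCDDADCDDCDDCBCCDDADCDDCDDADCDDCDDADDADADCDDCDDADCDDCDDADDADADCDDCDD ⇒ AD·D·AD·AD·CDD·CDD·CBC·CDD·AD·CDD·CDD·AD·CDD·CDD·CBC·CDD·AD·CDD·CDD·AD·CDD·CDD·AD·D·AD·AD·CDD·CDD·CBC·CDD·AD·CDD·CDD·AD·CDD·CDD·CBC·CDD·AD·CDD·CDD·AD·CDD·CDD·AD·D·AD·AD·CDD·CDD·CBC·CDD·AD·CDD·CDD·AD·CDD·CDD·CBC·CDD·AD·CDD·CDD·AD·CDD·CDD·CBC·CDD·CDD·CBC·CDD·CBC·CDD·AD·CDD·CDD·AD·CDD·CDD·CBC·CDD·AD·CDD·CDD·AD·CDD·CDD·CBC·CDD·CDD·CBC·CDD·CBC·CDD·AD·CDD·CDD·AD·CDD·CDD
    A ↦ CBC
    B ↦ D
    C ↦ AD
    D ↦ CDD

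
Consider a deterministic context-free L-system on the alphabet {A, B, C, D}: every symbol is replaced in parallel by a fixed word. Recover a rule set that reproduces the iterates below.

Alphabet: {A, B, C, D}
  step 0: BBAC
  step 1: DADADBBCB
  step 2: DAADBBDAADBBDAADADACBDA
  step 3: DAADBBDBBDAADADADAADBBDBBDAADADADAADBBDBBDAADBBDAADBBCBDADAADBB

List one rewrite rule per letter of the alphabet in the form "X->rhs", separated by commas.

  step 2 ⇒ step 3: DAADBBDAADBBDAADADACBDA ⇒ DAA·DBB·DBB·DAA·DA·DA·DAA·DBB·DBB·DAA·DA·DA·DAA·DBB·DBB·DAA·DBB·DAA·DBB·CB·DA·DAA·DBB
    A ↦ DBB
    B ↦ DA
    C ↦ CB
    D ↦ DAA

A->DBB, B->DA, C->CB, D->DAA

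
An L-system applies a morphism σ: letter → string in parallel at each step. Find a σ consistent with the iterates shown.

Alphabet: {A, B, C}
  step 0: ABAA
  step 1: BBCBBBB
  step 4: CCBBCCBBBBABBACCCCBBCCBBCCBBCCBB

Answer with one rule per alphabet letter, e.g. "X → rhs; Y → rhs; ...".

A->BB, B->C, C->BBA

  step 0 ⇒ step 1: ABAA ⇒ BB·C·BB·BB
    A ↦ BB
    B ↦ C
    C ↦ BBA  (constrained at step 1)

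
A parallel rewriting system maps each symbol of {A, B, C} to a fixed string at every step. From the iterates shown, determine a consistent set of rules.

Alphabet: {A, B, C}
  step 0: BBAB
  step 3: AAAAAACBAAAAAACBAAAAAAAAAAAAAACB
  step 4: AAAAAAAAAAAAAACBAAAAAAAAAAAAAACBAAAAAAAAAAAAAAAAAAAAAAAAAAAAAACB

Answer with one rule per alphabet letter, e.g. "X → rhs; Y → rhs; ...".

A->AA, B->CB, C->AA

  step 3 ⇒ step 4: AAAAAACBAAAAAACBAAAAAAAAAAAAAACB ⇒ AA·AA·AA·AA·AA·AA·AA·CB·AA·AA·AA·AA·AA·AA·AA·CB·AA·AA·AA·AA·AA·AA·AA·AA·AA·AA·AA·AA·AA·AA·AA·CB
    A ↦ AA
    B ↦ CB
    C ↦ AA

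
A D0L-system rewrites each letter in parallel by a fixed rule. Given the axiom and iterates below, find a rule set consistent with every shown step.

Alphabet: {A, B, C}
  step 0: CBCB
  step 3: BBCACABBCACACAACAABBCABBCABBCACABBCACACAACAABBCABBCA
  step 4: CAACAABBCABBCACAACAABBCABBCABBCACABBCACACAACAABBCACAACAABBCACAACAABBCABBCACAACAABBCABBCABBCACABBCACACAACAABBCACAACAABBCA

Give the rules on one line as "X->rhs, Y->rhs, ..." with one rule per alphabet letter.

A->CA, B->CAA, C->BB

  step 3 ⇒ step 4: BBCACABBCACACAACAABBCABBCABBCACABBCACACAACAABBCABBCA ⇒ CAA·CAA·BB·CA·BB·CA·CAA·CAA·BB·CA·BB·CA·BB·CA·CA·BB·CA·CA·CAA·CAA·BB·CA·CAA·CAA·BB·CA·CAA·CAA·BB·CA·BB·CA·CAA·CAA·BB·CA·BB·CA·BB·CA·CA·BB·CA·CA·CAA·CAA·BB·CA·CAA·CAA·BB·CA
    A ↦ CA
    B ↦ CAA
    C ↦ BB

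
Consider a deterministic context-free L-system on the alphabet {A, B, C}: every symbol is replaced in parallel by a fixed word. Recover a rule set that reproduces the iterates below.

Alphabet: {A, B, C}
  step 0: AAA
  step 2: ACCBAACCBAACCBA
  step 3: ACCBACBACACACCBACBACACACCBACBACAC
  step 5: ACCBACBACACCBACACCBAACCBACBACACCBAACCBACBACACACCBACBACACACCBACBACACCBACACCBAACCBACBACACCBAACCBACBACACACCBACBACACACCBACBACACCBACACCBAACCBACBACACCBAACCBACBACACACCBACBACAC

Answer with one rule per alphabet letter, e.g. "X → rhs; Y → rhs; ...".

  step 2 ⇒ step 3: ACCBAACCBAACCBA ⇒ AC·CBA·CBA·C·AC·AC·CBA·CBA·C·AC·AC·CBA·CBA·C·AC
    A ↦ AC
    B ↦ C
    C ↦ CBA

A->AC, B->C, C->CBA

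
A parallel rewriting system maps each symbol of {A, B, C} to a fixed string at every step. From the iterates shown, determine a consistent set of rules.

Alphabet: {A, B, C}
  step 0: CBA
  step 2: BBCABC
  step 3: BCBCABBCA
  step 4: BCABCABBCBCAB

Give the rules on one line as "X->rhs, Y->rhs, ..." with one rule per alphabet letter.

  step 3 ⇒ step 4: BCBCABBCA ⇒ BC·A·BC·A·B·BC·BC·A·B
    A ↦ B
    B ↦ BC
    C ↦ A

A->B, B->BC, C->A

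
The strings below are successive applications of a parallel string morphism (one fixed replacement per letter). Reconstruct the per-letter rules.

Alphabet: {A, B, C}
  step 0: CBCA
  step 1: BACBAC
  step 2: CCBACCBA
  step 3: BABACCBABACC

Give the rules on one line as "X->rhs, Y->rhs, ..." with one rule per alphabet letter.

A->C, B->C, C->BA

  step 2 ⇒ step 3: CCBACCBA ⇒ BA·BA·C·C·BA·BA·C·C
    A ↦ C
    B ↦ C
    C ↦ BA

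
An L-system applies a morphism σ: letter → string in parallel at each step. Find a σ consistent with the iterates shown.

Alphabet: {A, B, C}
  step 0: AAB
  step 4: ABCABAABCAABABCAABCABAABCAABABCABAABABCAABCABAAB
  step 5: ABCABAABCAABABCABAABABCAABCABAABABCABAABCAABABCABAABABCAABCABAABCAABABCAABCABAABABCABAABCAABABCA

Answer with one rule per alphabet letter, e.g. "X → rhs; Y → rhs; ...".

  step 4 ⇒ step 5: ABCABAABCAABABCAABCABAABCAABABCABAABABCAABCABAAB ⇒ AB·CA·BA·AB·CA·AB·AB·CA·BA·AB·AB·CA·AB·CA·BA·AB·AB·CA·BA·AB·CA·AB·AB·CA·BA·AB·AB·CA·AB·CA·BA·AB·CA·AB·AB·CA·AB·CA·BA·AB·AB·CA·BA·AB·CA·AB·AB·CA
    A ↦ AB
    B ↦ CA
    C ↦ BA

A->AB, B->CA, C->BA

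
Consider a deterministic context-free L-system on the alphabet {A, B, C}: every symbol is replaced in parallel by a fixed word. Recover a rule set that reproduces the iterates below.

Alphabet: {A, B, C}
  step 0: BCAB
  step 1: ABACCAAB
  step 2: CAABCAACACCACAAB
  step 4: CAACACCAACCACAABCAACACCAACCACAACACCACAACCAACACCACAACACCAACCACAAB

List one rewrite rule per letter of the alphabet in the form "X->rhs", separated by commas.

  step 1 ⇒ step 2: ABACCAAB ⇒ CA·AB·CA·AC·AC·CA·CA·AB
    A ↦ CA
    B ↦ AB
    C ↦ AC

A->CA, B->AB, C->AC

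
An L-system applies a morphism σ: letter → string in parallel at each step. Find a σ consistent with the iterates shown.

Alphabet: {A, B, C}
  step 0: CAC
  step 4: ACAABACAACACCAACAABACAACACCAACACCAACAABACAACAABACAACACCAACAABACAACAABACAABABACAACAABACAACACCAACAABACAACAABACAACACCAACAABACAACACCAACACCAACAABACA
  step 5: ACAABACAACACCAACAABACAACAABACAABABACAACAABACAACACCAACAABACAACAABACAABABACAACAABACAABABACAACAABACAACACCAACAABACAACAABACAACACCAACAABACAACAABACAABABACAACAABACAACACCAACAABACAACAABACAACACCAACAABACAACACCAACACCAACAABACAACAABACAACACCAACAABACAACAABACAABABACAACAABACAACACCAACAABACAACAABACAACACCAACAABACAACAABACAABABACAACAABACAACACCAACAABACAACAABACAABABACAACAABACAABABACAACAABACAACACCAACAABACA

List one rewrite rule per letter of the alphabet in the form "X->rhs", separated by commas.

A->ACA, B->CCA, C->AB

  step 4 ⇒ step 5: ACAABACAACACCAACAABACAACACCAACACCAACAABACAACAABACAACACCAACAABACAACAABACAABABACAACAABACAACACCAACAABACAACAABACAACACCAACAABACAACACCAACACCAACAABACA ⇒ ACA·AB·ACA·ACA·CCA·ACA·AB·ACA·ACA·AB·ACA·AB·AB·ACA·ACA·AB·ACA·ACA·CCA·ACA·AB·ACA·ACA·AB·ACA·AB·AB·ACA·ACA·AB·ACA·AB·AB·ACA·ACA·AB·ACA·ACA·CCA·ACA·AB·ACA·ACA·AB·ACA·ACA·CCA·ACA·AB·ACA·ACA·AB·ACA·AB·AB·ACA·ACA·AB·ACA·ACA·CCA·ACA·AB·ACA·ACA·AB·ACA·ACA·CCA·ACA·AB·ACA·ACA·CCA·ACA·CCA·ACA·AB·ACA·ACA·AB·ACA·ACA·CCA·ACA·AB·ACA·ACA·AB·ACA·AB·AB·ACA·ACA·AB·ACA·ACA·CCA·ACA·AB·ACA·ACA·AB·ACA·ACA·CCA·ACA·AB·ACA·ACA·AB·ACA·AB·AB·ACA·ACA·AB·ACA·ACA·CCA·ACA·AB·ACA·ACA·AB·ACA·AB·AB·ACA·ACA·AB·ACA·AB·AB·ACA·ACA·AB·ACA·ACA·CCA·ACA·AB·ACA
    A ↦ ACA
    B ↦ CCA
    C ↦ AB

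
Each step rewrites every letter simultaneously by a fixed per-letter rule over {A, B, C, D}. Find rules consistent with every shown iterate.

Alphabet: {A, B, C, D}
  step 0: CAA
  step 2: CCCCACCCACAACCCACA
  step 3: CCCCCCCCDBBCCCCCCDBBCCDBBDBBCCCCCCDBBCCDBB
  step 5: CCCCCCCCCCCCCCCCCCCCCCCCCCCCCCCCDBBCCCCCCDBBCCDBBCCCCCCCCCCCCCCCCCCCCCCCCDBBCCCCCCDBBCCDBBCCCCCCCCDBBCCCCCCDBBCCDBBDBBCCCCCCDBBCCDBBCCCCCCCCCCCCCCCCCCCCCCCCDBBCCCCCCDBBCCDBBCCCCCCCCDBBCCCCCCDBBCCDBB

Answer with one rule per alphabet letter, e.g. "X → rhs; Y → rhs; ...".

  step 2 ⇒ step 3: CCCCACCCACAACCCACA ⇒ CC·CC·CC·CC·DBB·CC·CC·CC·DBB·CC·DBB·DBB·CC·CC·CC·DBB·CC·DBB
    A ↦ DBB
    C ↦ CC
    B ↦ CA  (constrained at step 3)
    D ↦ ACC  (constrained at step 3)

A->DBB, B->CA, C->CC, D->ACC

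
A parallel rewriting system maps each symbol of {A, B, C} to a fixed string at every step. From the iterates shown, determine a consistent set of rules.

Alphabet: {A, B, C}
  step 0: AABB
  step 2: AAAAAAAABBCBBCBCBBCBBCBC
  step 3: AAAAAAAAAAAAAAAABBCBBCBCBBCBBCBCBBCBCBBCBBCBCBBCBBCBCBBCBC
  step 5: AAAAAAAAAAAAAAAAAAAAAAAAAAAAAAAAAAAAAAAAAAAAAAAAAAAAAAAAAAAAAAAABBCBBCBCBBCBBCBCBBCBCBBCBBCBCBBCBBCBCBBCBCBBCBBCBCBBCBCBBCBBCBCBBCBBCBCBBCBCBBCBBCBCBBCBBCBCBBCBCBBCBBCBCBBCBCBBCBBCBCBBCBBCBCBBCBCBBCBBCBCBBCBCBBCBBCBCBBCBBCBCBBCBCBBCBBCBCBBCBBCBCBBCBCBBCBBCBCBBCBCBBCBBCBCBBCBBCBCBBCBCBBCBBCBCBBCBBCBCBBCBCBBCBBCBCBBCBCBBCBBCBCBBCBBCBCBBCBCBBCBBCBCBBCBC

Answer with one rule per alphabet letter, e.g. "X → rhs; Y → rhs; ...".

A->AA, B->BBC, C->BC

  step 2 ⇒ step 3: AAAAAAAABBCBBCBCBBCBBCBC ⇒ AA·AA·AA·AA·AA·AA·AA·AA·BBC·BBC·BC·BBC·BBC·BC·BBC·BC·BBC·BBC·BC·BBC·BBC·BC·BBC·BC
    A ↦ AA
    B ↦ BBC
    C ↦ BC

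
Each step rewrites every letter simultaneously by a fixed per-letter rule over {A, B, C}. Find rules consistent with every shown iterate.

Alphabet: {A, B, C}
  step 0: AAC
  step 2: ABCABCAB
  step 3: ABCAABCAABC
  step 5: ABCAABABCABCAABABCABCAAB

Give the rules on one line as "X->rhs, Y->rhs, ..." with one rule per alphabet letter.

  step 2 ⇒ step 3: ABCABCAB ⇒ AB·C·A·AB·C·A·AB·C
    A ↦ AB
    B ↦ C
    C ↦ A

A->AB, B->C, C->A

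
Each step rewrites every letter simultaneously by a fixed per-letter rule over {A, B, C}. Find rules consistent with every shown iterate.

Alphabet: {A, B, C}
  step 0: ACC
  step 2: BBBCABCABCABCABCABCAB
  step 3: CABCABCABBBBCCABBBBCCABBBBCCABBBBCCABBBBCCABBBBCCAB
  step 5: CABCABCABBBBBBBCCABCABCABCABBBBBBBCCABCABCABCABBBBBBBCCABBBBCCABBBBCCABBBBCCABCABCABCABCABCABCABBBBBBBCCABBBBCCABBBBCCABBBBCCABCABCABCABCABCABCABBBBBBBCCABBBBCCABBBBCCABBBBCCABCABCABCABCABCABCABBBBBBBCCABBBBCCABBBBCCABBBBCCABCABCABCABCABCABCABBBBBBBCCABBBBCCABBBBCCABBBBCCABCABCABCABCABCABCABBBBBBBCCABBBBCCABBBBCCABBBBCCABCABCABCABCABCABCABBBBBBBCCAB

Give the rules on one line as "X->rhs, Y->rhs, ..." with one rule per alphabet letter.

A->C, B->CAB, C->BBB

  step 2 ⇒ step 3: BBBCABCABCABCABCABCAB ⇒ CAB·CAB·CAB·BBB·C·CAB·BBB·C·CAB·BBB·C·CAB·BBB·C·CAB·BBB·C·CAB·BBB·C·CAB
    A ↦ C
    B ↦ CAB
    C ↦ BBB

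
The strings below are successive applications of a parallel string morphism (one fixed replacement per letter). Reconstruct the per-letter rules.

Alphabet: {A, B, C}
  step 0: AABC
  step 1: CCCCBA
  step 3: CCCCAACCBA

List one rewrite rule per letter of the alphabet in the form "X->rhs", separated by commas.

  step 0 ⇒ step 1: AABC ⇒ C·C·CCB·A
    A ↦ C
    B ↦ CCB
    C ↦ A

A->C, B->CCB, C->A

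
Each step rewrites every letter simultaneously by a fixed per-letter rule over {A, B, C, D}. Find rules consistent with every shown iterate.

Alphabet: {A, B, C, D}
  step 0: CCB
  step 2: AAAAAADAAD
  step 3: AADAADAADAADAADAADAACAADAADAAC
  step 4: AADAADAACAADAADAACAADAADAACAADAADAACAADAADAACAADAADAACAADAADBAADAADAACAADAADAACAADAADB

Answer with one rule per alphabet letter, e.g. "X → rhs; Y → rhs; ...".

A->AAD, B->AA, C->B, D->AAC

  step 3 ⇒ step 4: AADAADAADAADAADAADAACAADAADAAC ⇒ AAD·AAD·AAC·AAD·AAD·AAC·AAD·AAD·AAC·AAD·AAD·AAC·AAD·AAD·AAC·AAD·AAD·AAC·AAD·AAD·B·AAD·AAD·AAC·AAD·AAD·AAC·AAD·AAD·B
    A ↦ AAD
    C ↦ B
    D ↦ AAC
    B ↦ AA  (constrained at step 0)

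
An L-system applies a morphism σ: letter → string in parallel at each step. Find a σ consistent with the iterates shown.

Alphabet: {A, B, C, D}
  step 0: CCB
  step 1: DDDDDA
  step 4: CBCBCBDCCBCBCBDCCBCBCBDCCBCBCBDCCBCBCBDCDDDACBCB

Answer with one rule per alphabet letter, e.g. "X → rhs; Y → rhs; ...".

A->DC, B->DA, C->DD, D->CB

  step 0 ⇒ step 1: CCB ⇒ DD·DD·DA
    B ↦ DA
    C ↦ DD
    A ↦ DC  (constrained at step 1)
    D ↦ CB  (constrained at step 1)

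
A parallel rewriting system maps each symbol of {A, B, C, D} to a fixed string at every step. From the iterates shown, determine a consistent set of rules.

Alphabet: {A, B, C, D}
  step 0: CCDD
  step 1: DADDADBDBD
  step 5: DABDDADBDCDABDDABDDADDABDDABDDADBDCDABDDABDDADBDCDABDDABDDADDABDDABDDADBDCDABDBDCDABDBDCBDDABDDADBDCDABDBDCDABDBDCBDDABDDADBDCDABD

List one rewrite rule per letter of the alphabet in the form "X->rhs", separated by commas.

  step 0 ⇒ step 1: CCDD ⇒ DAD·DAD·BD·BD
    C ↦ DAD
    D ↦ BD
    A ↦ C  (constrained at step 1)
    B ↦ DA  (constrained at step 1)

A->C, B->DA, C->DAD, D->BD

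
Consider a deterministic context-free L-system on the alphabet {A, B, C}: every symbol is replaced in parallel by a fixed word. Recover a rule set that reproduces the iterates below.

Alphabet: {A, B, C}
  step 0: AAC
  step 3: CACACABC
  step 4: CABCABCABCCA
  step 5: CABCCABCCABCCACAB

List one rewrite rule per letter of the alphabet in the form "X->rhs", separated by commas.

  step 4 ⇒ step 5: CABCABCABCCA ⇒ CA·B·C·CA·B·C·CA·B·C·CA·CA·B
    A ↦ B
    B ↦ C
    C ↦ CA

A->B, B->C, C->CA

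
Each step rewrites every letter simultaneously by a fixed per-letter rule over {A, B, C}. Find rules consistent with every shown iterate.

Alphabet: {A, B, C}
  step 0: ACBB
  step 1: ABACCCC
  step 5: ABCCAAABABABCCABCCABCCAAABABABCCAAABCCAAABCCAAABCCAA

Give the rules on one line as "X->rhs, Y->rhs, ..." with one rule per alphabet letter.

  step 0 ⇒ step 1: ACBB ⇒ AB·A·CC·CC
    A ↦ AB
    B ↦ CC
    C ↦ A

A->AB, B->CC, C->A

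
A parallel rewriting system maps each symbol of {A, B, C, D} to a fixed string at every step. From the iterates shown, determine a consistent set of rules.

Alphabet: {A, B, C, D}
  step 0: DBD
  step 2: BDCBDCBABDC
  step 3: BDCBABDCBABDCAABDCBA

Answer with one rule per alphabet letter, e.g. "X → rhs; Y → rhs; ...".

A->AA, B->BDC, C->A, D->B

  step 2 ⇒ step 3: BDCBDCBABDC ⇒ BDC·B·A·BDC·B·A·BDC·AA·BDC·B·A
    A ↦ AA
    B ↦ BDC
    C ↦ A
    D ↦ B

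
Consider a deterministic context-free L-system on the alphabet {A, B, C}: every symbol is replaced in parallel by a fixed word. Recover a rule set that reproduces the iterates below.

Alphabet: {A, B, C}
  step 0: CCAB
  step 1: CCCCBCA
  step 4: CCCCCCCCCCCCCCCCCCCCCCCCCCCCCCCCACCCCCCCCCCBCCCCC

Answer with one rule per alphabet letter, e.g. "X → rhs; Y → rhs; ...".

A->BC, B->A, C->CC

  step 0 ⇒ step 1: CCAB ⇒ CC·CC·BC·A
    A ↦ BC
    B ↦ A
    C ↦ CC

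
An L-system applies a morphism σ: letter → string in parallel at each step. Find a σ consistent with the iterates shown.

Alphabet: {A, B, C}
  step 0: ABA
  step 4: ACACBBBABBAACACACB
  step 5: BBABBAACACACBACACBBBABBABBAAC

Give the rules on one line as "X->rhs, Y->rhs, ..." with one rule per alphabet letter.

A->B, B->AC, C->BA

  step 4 ⇒ step 5: ACACBBBABBAACACACB ⇒ B·BA·B·BA·AC·AC·AC·B·AC·AC·B·B·BA·B·BA·B·BA·AC
    A ↦ B
    B ↦ AC
    C ↦ BA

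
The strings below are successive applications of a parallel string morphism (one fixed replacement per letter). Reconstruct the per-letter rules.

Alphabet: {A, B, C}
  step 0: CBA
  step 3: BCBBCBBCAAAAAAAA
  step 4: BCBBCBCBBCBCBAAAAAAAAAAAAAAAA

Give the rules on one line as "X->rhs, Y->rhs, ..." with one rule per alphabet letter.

A->AA, B->BC, C->B

  step 3 ⇒ step 4: BCBBCBBCAAAAAAAA ⇒ BC·B·BC·BC·B·BC·BC·B·AA·AA·AA·AA·AA·AA·AA·AA
    A ↦ AA
    B ↦ BC
    C ↦ B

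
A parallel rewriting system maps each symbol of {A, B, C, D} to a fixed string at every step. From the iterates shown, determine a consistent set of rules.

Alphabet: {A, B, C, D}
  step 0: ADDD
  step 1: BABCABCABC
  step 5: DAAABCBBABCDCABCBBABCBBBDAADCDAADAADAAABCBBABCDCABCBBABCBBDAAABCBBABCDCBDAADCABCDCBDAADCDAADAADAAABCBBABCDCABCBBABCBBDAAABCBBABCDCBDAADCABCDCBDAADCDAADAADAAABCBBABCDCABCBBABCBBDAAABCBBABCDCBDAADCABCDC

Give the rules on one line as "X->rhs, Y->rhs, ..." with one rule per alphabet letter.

A->B, B->DAA, C->DC, D->ABC

  step 0 ⇒ step 1: ADDD ⇒ B·ABC·ABC·ABC
    A ↦ B
    D ↦ ABC
    B ↦ DAA  (constrained at step 1)
    C ↦ DC  (constrained at step 1)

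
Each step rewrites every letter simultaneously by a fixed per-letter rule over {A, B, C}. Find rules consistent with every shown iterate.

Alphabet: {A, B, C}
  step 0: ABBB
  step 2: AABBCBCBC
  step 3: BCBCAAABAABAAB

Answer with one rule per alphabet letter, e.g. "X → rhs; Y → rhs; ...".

A->BC, B->A, C->AB

  step 2 ⇒ step 3: AABBCBCBC ⇒ BC·BC·A·A·AB·A·AB·A·AB
    A ↦ BC
    B ↦ A
    C ↦ AB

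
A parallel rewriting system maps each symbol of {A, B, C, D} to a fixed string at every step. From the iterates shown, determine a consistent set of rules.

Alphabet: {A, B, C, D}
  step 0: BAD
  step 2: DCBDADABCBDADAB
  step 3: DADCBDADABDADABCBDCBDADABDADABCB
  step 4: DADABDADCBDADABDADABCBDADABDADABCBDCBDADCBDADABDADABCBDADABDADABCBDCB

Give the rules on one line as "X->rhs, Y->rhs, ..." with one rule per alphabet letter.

A->DAB, B->CB, C->D, D->DA

  step 3 ⇒ step 4: DADCBDADABDADABCBDCBDADABDADABCB ⇒ DA·DAB·DA·D·CB·DA·DAB·DA·DAB·CB·DA·DAB·DA·DAB·CB·D·CB·DA·D·CB·DA·DAB·DA·DAB·CB·DA·DAB·DA·DAB·CB·D·CB
    A ↦ DAB
    B ↦ CB
    C ↦ D
    D ↦ DA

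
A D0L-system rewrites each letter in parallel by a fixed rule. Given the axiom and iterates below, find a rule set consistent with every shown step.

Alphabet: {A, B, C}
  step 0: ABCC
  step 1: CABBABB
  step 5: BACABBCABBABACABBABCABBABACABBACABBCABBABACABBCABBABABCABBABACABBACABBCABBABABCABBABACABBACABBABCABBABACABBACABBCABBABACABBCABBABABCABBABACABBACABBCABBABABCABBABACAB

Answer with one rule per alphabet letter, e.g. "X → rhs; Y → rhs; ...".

  step 0 ⇒ step 1: ABCC ⇒ CAB·BA·B·B
    A ↦ CAB
    B ↦ BA
    C ↦ B

A->CAB, B->BA, C->B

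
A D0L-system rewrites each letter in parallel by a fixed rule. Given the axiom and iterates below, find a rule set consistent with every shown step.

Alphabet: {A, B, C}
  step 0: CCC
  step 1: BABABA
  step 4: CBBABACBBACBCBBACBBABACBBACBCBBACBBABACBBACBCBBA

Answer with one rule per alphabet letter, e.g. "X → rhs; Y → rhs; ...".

  step 0 ⇒ step 1: CCC ⇒ BA·BA·BA
    C ↦ BA
    A ↦ BA  (constrained at step 1)
    B ↦ CB  (constrained at step 1)

A->BA, B->CB, C->BA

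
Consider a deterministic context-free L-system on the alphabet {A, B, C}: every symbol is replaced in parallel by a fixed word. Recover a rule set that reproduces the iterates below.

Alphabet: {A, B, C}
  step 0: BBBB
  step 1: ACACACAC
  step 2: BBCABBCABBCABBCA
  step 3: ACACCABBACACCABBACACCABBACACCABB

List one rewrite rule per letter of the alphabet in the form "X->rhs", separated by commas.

A->BB, B->AC, C->CA

  step 2 ⇒ step 3: BBCABBCABBCABBCA ⇒ AC·AC·CA·BB·AC·AC·CA·BB·AC·AC·CA·BB·AC·AC·CA·BB
    A ↦ BB
    B ↦ AC
    C ↦ CA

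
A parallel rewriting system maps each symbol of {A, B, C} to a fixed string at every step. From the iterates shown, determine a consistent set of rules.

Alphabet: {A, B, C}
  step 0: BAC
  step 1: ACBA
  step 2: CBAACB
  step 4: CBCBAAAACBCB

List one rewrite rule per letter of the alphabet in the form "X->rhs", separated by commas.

  step 1 ⇒ step 2: ACBA ⇒ CB·A·A·CB
    A ↦ CB
    B ↦ A
    C ↦ A

A->CB, B->A, C->A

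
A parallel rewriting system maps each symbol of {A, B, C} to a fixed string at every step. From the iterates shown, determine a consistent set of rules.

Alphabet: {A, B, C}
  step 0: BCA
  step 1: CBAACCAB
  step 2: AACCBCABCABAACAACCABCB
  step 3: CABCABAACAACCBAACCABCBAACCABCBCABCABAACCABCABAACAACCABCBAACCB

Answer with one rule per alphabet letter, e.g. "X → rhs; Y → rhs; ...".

  step 2 ⇒ step 3: AACCBCABCABAACAACCABCB ⇒ CAB·CAB·AAC·AAC·CB·AAC·CAB·CB·AAC·CAB·CB·CAB·CAB·AAC·CAB·CAB·AAC·AAC·CAB·CB·AAC·CB
    A ↦ CAB
    B ↦ CB
    C ↦ AAC

A->CAB, B->CB, C->AAC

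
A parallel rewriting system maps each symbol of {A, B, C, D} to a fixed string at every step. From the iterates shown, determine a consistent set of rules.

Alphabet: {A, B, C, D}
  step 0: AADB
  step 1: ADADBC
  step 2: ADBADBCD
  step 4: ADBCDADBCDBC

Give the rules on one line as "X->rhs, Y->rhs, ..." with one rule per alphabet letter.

A->AD, B->C, C->D, D->B

  step 1 ⇒ step 2: ADADBC ⇒ AD·B·AD·B·C·D
    A ↦ AD
    B ↦ C
    C ↦ D
    D ↦ B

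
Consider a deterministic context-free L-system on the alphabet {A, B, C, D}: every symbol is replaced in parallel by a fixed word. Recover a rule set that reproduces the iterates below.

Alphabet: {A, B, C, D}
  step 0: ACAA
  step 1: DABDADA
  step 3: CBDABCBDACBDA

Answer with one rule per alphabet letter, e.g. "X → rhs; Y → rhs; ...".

  step 0 ⇒ step 1: ACAA ⇒ DA·B·DA·DA
    A ↦ DA
    C ↦ B
    B ↦ C  (constrained at step 1)
    D ↦ B  (constrained at step 1)

A->DA, B->C, C->B, D->B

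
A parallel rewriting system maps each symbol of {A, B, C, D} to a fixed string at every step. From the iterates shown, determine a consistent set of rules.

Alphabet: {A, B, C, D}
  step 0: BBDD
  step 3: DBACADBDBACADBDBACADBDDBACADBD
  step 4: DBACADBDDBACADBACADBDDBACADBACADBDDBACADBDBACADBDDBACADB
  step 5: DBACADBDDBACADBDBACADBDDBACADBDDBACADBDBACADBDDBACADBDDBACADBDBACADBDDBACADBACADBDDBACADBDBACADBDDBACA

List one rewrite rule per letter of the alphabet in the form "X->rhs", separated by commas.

A->D, B->ACA, C->B, D->DB

  step 4 ⇒ step 5: DBACADBDDBACADBACADBDDBACADBACADBDDBACADBDBACADBDDBACADB ⇒ DB·ACA·D·B·D·DB·ACA·DB·DB·ACA·D·B·D·DB·ACA·D·B·D·DB·ACA·DB·DB·ACA·D·B·D·DB·ACA·D·B·D·DB·ACA·DB·DB·ACA·D·B·D·DB·ACA·DB·ACA·D·B·D·DB·ACA·DB·DB·ACA·D·B·D·DB·ACA
    A ↦ D
    B ↦ ACA
    C ↦ B
    D ↦ DB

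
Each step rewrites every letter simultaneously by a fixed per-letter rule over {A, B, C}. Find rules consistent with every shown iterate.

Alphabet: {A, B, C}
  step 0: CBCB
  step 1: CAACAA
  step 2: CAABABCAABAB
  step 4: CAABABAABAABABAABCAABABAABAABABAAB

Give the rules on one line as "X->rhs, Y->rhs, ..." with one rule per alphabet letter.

  step 1 ⇒ step 2: CAACAA ⇒ CA·AB·AB·CA·AB·AB
    A ↦ AB
    C ↦ CA
  step 0 ⇒ step 1: CBCB ⇒ CA·A·CA·A
    B ↦ A

A->AB, B->A, C->CA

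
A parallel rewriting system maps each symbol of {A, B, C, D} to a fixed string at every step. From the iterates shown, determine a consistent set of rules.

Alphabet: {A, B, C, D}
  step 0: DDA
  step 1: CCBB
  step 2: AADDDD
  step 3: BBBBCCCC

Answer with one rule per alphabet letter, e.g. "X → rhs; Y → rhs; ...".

A->BB, B->DD, C->A, D->C

  step 2 ⇒ step 3: AADDDD ⇒ BB·BB·C·C·C·C
    A ↦ BB
    D ↦ C
  step 1 ⇒ step 2: CCBB ⇒ A·A·DD·DD
    B ↦ DD
  step 1 ⇒ step 2: CCBB ⇒ A·A·DD·DD
    C ↦ A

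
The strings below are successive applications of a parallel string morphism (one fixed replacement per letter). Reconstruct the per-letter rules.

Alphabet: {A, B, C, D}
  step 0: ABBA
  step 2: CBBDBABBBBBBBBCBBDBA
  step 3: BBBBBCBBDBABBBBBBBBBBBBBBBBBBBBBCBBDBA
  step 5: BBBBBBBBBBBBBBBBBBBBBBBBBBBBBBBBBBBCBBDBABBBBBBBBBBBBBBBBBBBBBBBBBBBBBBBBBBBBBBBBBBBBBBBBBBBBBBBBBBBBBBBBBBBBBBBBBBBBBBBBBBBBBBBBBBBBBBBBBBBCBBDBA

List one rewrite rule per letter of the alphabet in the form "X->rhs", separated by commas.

A->DBA, B->BB, C->B, D->C

  step 2 ⇒ step 3: CBBDBABBBBBBBBCBBDBA ⇒ B·BB·BB·C·BB·DBA·BB·BB·BB·BB·BB·BB·BB·BB·B·BB·BB·C·BB·DBA
    A ↦ DBA
    B ↦ BB
    C ↦ B
    D ↦ C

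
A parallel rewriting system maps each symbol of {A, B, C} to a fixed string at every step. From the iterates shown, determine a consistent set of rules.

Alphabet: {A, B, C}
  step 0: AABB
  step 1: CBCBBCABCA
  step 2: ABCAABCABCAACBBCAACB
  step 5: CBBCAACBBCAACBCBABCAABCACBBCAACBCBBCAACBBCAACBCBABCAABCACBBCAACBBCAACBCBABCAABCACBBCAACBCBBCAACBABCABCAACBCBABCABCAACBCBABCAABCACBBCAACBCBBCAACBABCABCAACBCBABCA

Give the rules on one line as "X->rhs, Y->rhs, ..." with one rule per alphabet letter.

A->CB, B->BCA, C->A

  step 1 ⇒ step 2: CBCBBCABCA ⇒ A·BCA·A·BCA·BCA·A·CB·BCA·A·CB
    A ↦ CB
    B ↦ BCA
    C ↦ A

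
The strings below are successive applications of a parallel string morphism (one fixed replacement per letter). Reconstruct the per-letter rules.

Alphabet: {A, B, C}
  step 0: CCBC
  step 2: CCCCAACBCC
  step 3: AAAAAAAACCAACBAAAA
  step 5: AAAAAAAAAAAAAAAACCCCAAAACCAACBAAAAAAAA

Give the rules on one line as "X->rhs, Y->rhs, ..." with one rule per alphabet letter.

  step 2 ⇒ step 3: CCCCAACBCC ⇒ AA·AA·AA·AA·C·C·AA·CB·AA·AA
    A ↦ C
    B ↦ CB
    C ↦ AA

A->C, B->CB, C->AA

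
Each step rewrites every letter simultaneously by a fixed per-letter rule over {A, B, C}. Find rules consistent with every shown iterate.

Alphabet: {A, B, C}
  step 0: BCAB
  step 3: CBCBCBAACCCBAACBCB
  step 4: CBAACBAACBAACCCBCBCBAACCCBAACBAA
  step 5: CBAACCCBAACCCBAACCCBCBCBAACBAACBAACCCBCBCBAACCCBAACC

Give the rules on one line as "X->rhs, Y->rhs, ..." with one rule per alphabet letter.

A->C, B->AA, C->CB

  step 4 ⇒ step 5: CBAACBAACBAACCCBCBCBAACCCBAACBAA ⇒ CB·AA·C·C·CB·AA·C·C·CB·AA·C·C·CB·CB·CB·AA·CB·AA·CB·AA·C·C·CB·CB·CB·AA·C·C·CB·AA·C·C
    A ↦ C
    B ↦ AA
    C ↦ CB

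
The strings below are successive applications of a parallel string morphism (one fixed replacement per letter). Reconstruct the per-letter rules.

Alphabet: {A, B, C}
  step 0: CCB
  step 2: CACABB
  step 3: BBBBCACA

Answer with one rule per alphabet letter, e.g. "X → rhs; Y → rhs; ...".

  step 2 ⇒ step 3: CACABB ⇒ B·B·B·B·CA·CA
    A ↦ B
    B ↦ CA
    C ↦ B

A->B, B->CA, C->B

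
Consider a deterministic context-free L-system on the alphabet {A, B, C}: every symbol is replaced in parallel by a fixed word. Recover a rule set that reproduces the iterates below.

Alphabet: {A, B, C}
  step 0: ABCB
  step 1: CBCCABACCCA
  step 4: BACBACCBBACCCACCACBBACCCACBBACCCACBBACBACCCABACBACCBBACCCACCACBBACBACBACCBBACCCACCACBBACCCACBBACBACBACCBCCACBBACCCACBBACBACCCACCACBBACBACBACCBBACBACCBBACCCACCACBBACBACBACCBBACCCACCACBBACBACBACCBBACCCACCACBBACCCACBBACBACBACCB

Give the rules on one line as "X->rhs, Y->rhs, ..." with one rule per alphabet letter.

  step 0 ⇒ step 1: ABCB ⇒ CB·CCA·BAC·CCA
    A ↦ CB
    B ↦ CCA
    C ↦ BAC

A->CB, B->CCA, C->BAC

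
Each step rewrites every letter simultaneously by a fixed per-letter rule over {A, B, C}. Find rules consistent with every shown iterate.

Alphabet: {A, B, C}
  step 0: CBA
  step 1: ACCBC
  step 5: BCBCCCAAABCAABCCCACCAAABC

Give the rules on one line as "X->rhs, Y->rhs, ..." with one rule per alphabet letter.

  step 0 ⇒ step 1: CBA ⇒ A·CC·BC
    A ↦ BC
    B ↦ CC
    C ↦ A

A->BC, B->CC, C->A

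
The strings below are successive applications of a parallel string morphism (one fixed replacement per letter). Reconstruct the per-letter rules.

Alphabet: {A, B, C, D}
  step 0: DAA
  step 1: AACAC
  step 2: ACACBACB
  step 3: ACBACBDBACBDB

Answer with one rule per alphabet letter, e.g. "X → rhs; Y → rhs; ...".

  step 2 ⇒ step 3: ACACBACB ⇒ AC·B·AC·B·DB·AC·B·DB
    A ↦ AC
    B ↦ DB
    C ↦ B
  step 0 ⇒ step 1: DAA ⇒ A·AC·AC
    D ↦ A

A->AC, B->DB, C->B, D->A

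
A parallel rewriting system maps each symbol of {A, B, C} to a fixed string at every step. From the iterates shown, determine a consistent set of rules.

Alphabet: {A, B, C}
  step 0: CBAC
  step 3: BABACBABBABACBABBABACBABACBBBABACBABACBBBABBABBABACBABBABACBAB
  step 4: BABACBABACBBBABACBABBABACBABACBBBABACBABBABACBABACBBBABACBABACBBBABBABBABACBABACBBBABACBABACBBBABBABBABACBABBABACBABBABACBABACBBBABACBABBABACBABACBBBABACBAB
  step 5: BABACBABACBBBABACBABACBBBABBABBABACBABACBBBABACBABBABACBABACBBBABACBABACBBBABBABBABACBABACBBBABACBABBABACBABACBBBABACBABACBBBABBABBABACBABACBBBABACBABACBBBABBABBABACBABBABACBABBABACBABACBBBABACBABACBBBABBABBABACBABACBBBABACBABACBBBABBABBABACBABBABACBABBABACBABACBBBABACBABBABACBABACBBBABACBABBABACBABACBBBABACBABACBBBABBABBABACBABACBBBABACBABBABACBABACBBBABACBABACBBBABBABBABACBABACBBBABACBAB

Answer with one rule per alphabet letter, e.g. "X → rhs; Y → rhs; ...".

  step 4 ⇒ step 5: BABACBABACBBBABACBABBABACBABACBBBABACBABBABACBABACBBBABACBABACBBBABBABBABACBABACBBBABACBABACBBBABBABBABACBABBABACBABBABACBABACBBBABACBABBABACBABACBBBABACBAB ⇒ BAB·AC·BAB·AC·BB·BAB·AC·BAB·AC·BB·BAB·BAB·BAB·AC·BAB·AC·BB·BAB·AC·BAB·BAB·AC·BAB·AC·BB·BAB·AC·BAB·AC·BB·BAB·BAB·BAB·AC·BAB·AC·BB·BAB·AC·BAB·BAB·AC·BAB·AC·BB·BAB·AC·BAB·AC·BB·BAB·BAB·BAB·AC·BAB·AC·BB·BAB·AC·BAB·AC·BB·BAB·BAB·BAB·AC·BAB·BAB·AC·BAB·BAB·AC·BAB·AC·BB·BAB·AC·BAB·AC·BB·BAB·BAB·BAB·AC·BAB·AC·BB·BAB·AC·BAB·AC·BB·BAB·BAB·BAB·AC·BAB·BAB·AC·BAB·BAB·AC·BAB·AC·BB·BAB·AC·BAB·BAB·AC·BAB·AC·BB·BAB·AC·BAB·BAB·AC·BAB·AC·BB·BAB·AC·BAB·AC·BB·BAB·BAB·BAB·AC·BAB·AC·BB·BAB·AC·BAB·BAB·AC·BAB·AC·BB·BAB·AC·BAB·AC·BB·BAB·BAB·BAB·AC·BAB·AC·BB·BAB·AC·BAB
    A ↦ AC
    B ↦ BAB
    C ↦ BB

A->AC, B->BAB, C->BB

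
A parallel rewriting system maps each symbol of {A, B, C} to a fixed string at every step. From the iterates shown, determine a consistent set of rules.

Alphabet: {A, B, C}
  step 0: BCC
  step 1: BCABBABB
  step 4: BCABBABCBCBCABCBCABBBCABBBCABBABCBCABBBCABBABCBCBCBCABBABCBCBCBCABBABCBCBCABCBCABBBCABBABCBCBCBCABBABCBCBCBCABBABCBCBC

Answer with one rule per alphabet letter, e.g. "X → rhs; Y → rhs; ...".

  step 0 ⇒ step 1: BCC ⇒ BC·ABB·ABB
    B ↦ BC
    C ↦ ABB
    A ↦ ABC  (constrained at step 1)

A->ABC, B->BC, C->ABB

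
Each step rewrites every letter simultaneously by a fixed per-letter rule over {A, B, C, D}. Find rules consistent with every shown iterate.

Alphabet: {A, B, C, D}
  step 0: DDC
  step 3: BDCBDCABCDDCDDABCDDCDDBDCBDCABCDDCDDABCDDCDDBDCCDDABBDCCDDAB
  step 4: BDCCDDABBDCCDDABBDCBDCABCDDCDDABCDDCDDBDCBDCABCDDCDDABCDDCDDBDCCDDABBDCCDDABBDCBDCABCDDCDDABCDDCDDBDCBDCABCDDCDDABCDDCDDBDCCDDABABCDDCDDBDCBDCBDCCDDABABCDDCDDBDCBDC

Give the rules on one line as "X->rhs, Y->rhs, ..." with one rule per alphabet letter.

A->BDC, B->BDC, C->AB, D->CDD

  step 3 ⇒ step 4: BDCBDCABCDDCDDABCDDCDDBDCBDCABCDDCDDABCDDCDDBDCCDDABBDCCDDAB ⇒ BDC·CDD·AB·BDC·CDD·AB·BDC·BDC·AB·CDD·CDD·AB·CDD·CDD·BDC·BDC·AB·CDD·CDD·AB·CDD·CDD·BDC·CDD·AB·BDC·CDD·AB·BDC·BDC·AB·CDD·CDD·AB·CDD·CDD·BDC·BDC·AB·CDD·CDD·AB·CDD·CDD·BDC·CDD·AB·AB·CDD·CDD·BDC·BDC·BDC·CDD·AB·AB·CDD·CDD·BDC·BDC
    A ↦ BDC
    B ↦ BDC
    C ↦ AB
    D ↦ CDD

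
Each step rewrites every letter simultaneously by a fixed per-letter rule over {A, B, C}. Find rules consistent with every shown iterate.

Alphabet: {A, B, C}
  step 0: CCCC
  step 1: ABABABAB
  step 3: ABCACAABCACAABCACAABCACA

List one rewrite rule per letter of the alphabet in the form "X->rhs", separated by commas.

A->CA, B->A, C->AB

  step 0 ⇒ step 1: CCCC ⇒ AB·AB·AB·AB
    C ↦ AB
    A ↦ CA  (constrained at step 1)
    B ↦ A  (constrained at step 1)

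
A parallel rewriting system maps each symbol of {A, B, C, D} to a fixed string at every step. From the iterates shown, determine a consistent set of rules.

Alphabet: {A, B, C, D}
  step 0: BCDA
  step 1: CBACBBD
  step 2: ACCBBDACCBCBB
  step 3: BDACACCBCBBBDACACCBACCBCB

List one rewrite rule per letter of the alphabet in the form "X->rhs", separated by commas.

  step 2 ⇒ step 3: ACCBBDACCBCBB ⇒ BD·AC·AC·CB·CB·B·BD·AC·AC·CB·AC·CB·CB
    A ↦ BD
    B ↦ CB
    C ↦ AC
    D ↦ B

A->BD, B->CB, C->AC, D->B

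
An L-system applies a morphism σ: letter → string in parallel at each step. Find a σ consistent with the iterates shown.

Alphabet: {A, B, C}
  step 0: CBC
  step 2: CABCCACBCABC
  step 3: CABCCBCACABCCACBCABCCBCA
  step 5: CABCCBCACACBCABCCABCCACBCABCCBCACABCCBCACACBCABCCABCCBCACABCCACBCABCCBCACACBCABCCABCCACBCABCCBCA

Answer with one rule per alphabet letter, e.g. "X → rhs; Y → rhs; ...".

  step 2 ⇒ step 3: CABCCACBCABC ⇒ CA·BC·CB·CA·CA·BC·CA·CB·CA·BC·CB·CA
    A ↦ BC
    B ↦ CB
    C ↦ CA

A->BC, B->CB, C->CA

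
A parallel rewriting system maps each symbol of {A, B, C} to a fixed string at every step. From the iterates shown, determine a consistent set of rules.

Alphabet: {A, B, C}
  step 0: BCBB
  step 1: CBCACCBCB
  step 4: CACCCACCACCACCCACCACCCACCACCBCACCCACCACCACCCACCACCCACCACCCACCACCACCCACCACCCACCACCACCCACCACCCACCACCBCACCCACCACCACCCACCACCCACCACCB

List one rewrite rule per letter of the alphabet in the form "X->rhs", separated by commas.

A->C, B->CB, C->CAC

  step 0 ⇒ step 1: BCBB ⇒ CB·CAC·CB·CB
    B ↦ CB
    C ↦ CAC
    A ↦ C  (constrained at step 1)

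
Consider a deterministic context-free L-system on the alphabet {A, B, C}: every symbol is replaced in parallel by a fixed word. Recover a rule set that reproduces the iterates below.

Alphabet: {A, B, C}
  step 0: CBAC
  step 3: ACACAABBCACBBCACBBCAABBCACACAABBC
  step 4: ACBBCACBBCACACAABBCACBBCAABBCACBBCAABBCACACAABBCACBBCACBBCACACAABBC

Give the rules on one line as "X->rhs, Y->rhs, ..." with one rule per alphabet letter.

  step 3 ⇒ step 4: ACACAABBCACBBCACBBCAABBCACACAABBC ⇒ AC·BBC·AC·BBC·AC·AC·A·A·BBC·AC·BBC·A·A·BBC·AC·BBC·A·A·BBC·AC·AC·A·A·BBC·AC·BBC·AC·BBC·AC·AC·A·A·BBC
    A ↦ AC
    B ↦ A
    C ↦ BBC

A->AC, B->A, C->BBC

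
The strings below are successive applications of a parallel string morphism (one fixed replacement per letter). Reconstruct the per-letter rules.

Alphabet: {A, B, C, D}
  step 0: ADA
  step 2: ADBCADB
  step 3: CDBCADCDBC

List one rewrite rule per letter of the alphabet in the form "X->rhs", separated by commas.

  step 2 ⇒ step 3: ADBCADB ⇒ CD·B·C·AD·CD·B·C
    A ↦ CD
    B ↦ C
    C ↦ AD
    D ↦ B

A->CD, B->C, C->AD, D->B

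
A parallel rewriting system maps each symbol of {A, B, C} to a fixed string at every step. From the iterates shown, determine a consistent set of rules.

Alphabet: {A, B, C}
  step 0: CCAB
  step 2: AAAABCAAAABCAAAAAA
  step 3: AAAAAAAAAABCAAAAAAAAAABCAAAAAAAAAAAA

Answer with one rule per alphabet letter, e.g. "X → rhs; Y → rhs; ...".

A->AA, B->A, C->ABC

  step 2 ⇒ step 3: AAAABCAAAABCAAAAAA ⇒ AA·AA·AA·AA·A·ABC·AA·AA·AA·AA·A·ABC·AA·AA·AA·AA·AA·AA
    A ↦ AA
    B ↦ A
    C ↦ ABC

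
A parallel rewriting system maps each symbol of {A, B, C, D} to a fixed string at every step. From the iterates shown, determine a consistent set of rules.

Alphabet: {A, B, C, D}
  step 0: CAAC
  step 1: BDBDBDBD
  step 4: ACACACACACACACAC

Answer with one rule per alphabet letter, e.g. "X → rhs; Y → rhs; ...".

  step 0 ⇒ step 1: CAAC ⇒ BD·BD·BD·BD
    A ↦ BD
    C ↦ BD
    B ↦ A  (constrained at step 1)
    D ↦ C  (constrained at step 1)

A->BD, B->A, C->BD, D->C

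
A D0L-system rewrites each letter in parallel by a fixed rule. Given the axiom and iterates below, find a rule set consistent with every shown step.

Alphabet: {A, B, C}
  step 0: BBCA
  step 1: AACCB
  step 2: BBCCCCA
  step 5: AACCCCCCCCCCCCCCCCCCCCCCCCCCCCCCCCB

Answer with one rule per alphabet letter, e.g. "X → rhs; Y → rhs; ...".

A->B, B->A, C->CC

  step 1 ⇒ step 2: AACCB ⇒ B·B·CC·CC·A
    A ↦ B
    B ↦ A
    C ↦ CC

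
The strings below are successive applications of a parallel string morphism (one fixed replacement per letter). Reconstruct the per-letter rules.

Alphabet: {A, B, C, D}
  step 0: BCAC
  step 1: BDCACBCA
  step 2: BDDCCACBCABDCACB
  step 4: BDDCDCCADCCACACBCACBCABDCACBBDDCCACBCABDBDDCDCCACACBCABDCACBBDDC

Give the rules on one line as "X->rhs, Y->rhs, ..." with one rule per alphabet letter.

A->CB, B->BD, C->CA, D->DC

  step 1 ⇒ step 2: BDCACBCA ⇒ BD·DC·CA·CB·CA·BD·CA·CB
    A ↦ CB
    B ↦ BD
    C ↦ CA
    D ↦ DC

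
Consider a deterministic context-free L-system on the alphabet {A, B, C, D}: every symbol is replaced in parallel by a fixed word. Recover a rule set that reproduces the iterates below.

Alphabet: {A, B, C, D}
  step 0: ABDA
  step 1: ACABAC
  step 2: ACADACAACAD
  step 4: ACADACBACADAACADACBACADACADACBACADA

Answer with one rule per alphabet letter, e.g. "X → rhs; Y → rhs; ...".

A->AC, B->A, C->AD, D->B

  step 1 ⇒ step 2: ACABAC ⇒ AC·AD·AC·A·AC·AD
    A ↦ AC
    B ↦ A
    C ↦ AD
  step 0 ⇒ step 1: ABDA ⇒ AC·A·B·AC
    D ↦ B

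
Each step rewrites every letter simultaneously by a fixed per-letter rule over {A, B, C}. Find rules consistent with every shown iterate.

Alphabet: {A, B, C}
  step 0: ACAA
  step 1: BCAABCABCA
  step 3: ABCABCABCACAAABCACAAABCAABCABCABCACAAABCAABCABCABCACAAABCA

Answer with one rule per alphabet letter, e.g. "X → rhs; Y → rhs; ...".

A->BCA, B->CAA, C->A

  step 0 ⇒ step 1: ACAA ⇒ BCA·A·BCA·BCA
    A ↦ BCA
    C ↦ A
    B ↦ CAA  (constrained at step 1)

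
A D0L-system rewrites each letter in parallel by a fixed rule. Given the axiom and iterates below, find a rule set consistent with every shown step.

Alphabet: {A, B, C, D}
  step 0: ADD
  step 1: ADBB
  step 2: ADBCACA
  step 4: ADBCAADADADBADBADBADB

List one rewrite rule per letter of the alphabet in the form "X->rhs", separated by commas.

A->AD, B->CA, C->AD, D->B

  step 1 ⇒ step 2: ADBB ⇒ AD·B·CA·CA
    A ↦ AD
    B ↦ CA
    D ↦ B
    C ↦ AD  (constrained at step 2)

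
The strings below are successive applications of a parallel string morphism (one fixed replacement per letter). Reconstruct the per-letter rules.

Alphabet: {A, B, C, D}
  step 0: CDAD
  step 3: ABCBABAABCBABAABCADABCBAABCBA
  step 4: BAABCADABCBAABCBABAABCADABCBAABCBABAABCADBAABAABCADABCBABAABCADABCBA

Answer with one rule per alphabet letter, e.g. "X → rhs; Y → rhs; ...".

A->BA, B->ABC, C->AD, D->A

  step 3 ⇒ step 4: ABCBABAABCBABAABCADABCBAABCBA ⇒ BA·ABC·AD·ABC·BA·ABC·BA·BA·ABC·AD·ABC·BA·ABC·BA·BA·ABC·AD·BA·A·BA·ABC·AD·ABC·BA·BA·ABC·AD·ABC·BA
    A ↦ BA
    B ↦ ABC
    C ↦ AD
    D ↦ A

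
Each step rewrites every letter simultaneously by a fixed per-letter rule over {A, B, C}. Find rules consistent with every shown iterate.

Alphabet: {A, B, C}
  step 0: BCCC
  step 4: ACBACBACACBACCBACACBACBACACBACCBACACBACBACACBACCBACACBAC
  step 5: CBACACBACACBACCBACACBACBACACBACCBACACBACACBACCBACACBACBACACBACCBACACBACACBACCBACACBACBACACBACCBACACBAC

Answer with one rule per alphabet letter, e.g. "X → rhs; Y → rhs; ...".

  step 4 ⇒ step 5: ACBACBACACBACCBACACBACBACACBACCBACACBACBACACBACCBACACBAC ⇒ C·BAC·A·C·BAC·A·C·BAC·C·BAC·A·C·BAC·BAC·A·C·BAC·C·BAC·A·C·BAC·A·C·BAC·C·BAC·A·C·BAC·BAC·A·C·BAC·C·BAC·A·C·BAC·A·C·BAC·C·BAC·A·C·BAC·BAC·A·C·BAC·C·BAC·A·C·BAC
    A ↦ C
    B ↦ A
    C ↦ BAC

A->C, B->A, C->BAC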